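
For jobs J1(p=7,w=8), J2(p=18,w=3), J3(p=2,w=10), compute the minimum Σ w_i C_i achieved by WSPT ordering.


WSPT order (by p/w): J3 → J1 → J2
  J3: C=2, w·C=10×2=20
  J1: C=9, w·C=8×9=72
  J2: C=27, w·C=3×27=81
Σ w·C = 173
= 173


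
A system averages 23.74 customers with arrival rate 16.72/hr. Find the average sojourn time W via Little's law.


Little's law: L = λW → W = L / λ
= 23.74 / 16.72
= 1.42 hours


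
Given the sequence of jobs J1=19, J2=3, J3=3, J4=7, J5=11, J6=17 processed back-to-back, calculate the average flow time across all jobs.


Completion times:
  J1: completes at 19
  J2: completes at 22
  J3: completes at 25
  J4: completes at 32
  J5: completes at 43
  J6: completes at 60
Sum = 201
Average = 201/6
= 33.50


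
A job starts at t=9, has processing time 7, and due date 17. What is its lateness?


Completion = 9 + 7 = 16
Lateness = C - d = 16 - 17
= -1


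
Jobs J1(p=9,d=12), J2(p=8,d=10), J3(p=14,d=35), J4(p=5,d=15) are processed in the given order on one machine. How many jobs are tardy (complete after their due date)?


Completion vs due date:
  J1: C=9, d=12 → on time
  J2: C=17, d=10 → TARDY
  J3: C=31, d=35 → on time
  J4: C=36, d=15 → TARDY
Tardy jobs: J2, J4
Count = 2


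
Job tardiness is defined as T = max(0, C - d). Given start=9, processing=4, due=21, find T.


Completion = start + processing = 9 + 4 = 13
Tardiness = max(0, C - d) = max(0, 13 - 21)
= max(0, -8)
= 0


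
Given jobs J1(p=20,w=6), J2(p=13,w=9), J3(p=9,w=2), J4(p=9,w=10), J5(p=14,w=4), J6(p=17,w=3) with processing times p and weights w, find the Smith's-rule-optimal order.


WSPT (Smith's rule): sort by p/w ascending
  J4: p/w = 9/10 = 0.900
  J2: p/w = 13/9 = 1.444
  J1: p/w = 20/6 = 3.333
  J5: p/w = 14/4 = 3.500
  J3: p/w = 9/2 = 4.500
  J6: p/w = 17/3 = 5.667
Order: J4 → J2 → J1 → J5 → J3 → J6


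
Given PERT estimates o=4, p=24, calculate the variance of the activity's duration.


σ² = ((p - o) / 6)² = (p - o)² / 36
= (24 - 4)² / 36
= 20² / 36
= 400 / 36
= 11.1111


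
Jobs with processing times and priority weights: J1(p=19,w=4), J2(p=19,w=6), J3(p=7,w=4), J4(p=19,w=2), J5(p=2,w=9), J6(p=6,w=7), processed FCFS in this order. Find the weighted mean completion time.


Completion times:
  J1: C=19, w×C=4×19=76
  J2: C=38, w×C=6×38=228
  J3: C=45, w×C=4×45=180
  J4: C=64, w×C=2×64=128
  J5: C=66, w×C=9×66=594
  J6: C=72, w×C=7×72=504
Sum w×C = 1710
Sum w = 32
Weighted avg = 1710/32
= 53.44


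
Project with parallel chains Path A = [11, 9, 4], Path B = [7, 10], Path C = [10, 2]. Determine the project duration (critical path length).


Path A: 11 + 9 + 4 = 24
Path B: 7 + 10 = 17
Path C: 10 + 2 = 12
Critical path = longest = max(24, 17, 12)
= 24 (Path A)


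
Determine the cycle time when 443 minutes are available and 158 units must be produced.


Cycle time = available time / demand
= 443 / 158
= 2.80 min/unit


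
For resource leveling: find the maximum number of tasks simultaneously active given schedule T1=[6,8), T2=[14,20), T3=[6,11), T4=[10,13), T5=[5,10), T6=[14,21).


Check each time point for overlaps:
  t=6: 3 tasks active (T1, T3, T5)
Max concurrent = 3


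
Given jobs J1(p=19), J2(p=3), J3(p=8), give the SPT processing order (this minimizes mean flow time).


SPT: sort by shortest processing time
  J2: p=3
  J3: p=8
  J1: p=19
Order: J2 → J3 → J1


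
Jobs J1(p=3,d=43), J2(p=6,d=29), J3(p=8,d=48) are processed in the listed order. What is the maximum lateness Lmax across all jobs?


Lateness per job (L = C - d):
  J1: C=3, d=43, L=-40
  J2: C=9, d=29, L=-20
  J3: C=17, d=48, L=-31
Lmax = max(-40, -20, -31)
= -20


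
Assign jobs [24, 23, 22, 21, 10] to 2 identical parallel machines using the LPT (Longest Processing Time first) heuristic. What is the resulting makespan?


Jobs (LPT sorted): [24, 23, 22, 21, 10]
Machines: 2
  J=24 → Machine 1 (load: 0+24=24)
  J=23 → Machine 2 (load: 0+23=23)
  J=22 → Machine 2 (load: 23+22=45)
  J=21 → Machine 1 (load: 24+21=45)
  J=10 → Machine 1 (load: 45+10=55)
Machine loads: [55, 45]
Makespan = max = 55 time units


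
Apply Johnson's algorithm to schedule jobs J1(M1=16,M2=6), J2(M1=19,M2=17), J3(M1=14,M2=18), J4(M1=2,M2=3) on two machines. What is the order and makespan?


Johnson's rule:
Group 1 (M1≤M2, sort by M1): ['J4', 'J3']
Group 2 (M1>M2, sort desc M2): ['J2', 'J1']
Sequence: J4 → J3 → J2 → J1
Makespan calculation:
  J4: M1 done=2, M2 done=5
  J3: M1 done=16, M2 done=34
  J2: M1 done=35, M2 done=52
  J1: M1 done=51, M2 done=58
= Sequence: J4 → J3 → J2 → J1, Makespan: 58


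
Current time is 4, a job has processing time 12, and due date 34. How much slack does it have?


Slack = due - current_time - processing
= 34 - 4 - 12
= 18


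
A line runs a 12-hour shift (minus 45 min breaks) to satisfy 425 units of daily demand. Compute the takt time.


Available = 12×60 - 45 = 675 min
Takt time = 675 / 425
= 1.59 min/unit


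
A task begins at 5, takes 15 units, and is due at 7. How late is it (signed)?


Completion = 5 + 15 = 20
Lateness = C - d = 20 - 7
= 13


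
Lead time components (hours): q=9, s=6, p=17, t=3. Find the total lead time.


Lead time = queue + setup + processing + transit
= 9 + 6 + 17 + 3
= 35 hours


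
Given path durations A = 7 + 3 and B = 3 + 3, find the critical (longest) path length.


Path A: 7 + 3 = 10
Path B: 3 + 3 = 6
Critical path = longest = max(10, 6)
= 10 (Path A)


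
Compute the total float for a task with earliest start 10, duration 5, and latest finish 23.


EF = ES + duration = 10 + 5 = 15
LS = LF - duration = 23 - 5 = 18
Total Float = LF - EF = 23 - 15
(or LS - ES = 18 - 10)
= 8


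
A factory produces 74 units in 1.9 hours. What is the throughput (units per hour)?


Throughput = units / time
= 74 / 1.9
= 38.9 units/hour


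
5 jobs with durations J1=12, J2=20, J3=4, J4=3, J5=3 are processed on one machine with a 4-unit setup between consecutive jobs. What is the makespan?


Makespan = Σ processing + (n-1) × setup
= (12 + 20 + 4 + 3 + 3) + (5-1)×4
= 42 + 16
= 58 time units


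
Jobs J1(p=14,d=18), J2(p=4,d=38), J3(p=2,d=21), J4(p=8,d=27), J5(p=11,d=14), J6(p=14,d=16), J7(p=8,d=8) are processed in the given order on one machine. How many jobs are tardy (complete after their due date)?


Completion vs due date:
  J1: C=14, d=18 → on time
  J2: C=18, d=38 → on time
  J3: C=20, d=21 → on time
  J4: C=28, d=27 → TARDY
  J5: C=39, d=14 → TARDY
  J6: C=53, d=16 → TARDY
  J7: C=61, d=8 → TARDY
Tardy jobs: J4, J5, J6, J7
Count = 4


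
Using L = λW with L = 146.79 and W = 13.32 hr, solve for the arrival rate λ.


Little's law: L = λW → λ = L / W
= 146.79 / 13.32
= 11.02 per hour


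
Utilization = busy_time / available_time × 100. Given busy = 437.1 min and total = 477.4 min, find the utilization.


Utilization = busy / total × 100
= 437.1 / 477.4 × 100
= 91.6%


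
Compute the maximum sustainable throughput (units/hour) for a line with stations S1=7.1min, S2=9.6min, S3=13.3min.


Bottleneck = longest station time
Station times: [7.1, 9.6, 13.3]
Max = 13.3 min
Rate = 60 / 13.3
= 4.51 units/hour (bottleneck: 13.3min)


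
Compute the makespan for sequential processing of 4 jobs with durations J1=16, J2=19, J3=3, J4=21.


Sequential makespan: sum all processing times
= 16 + 19 + 3 + 21
= 59 time units


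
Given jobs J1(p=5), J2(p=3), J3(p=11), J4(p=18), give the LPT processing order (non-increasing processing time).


LPT: sort by longest processing time first
  J4: p=18
  J3: p=11
  J1: p=5
  J2: p=3
Order: J4 → J3 → J1 → J2


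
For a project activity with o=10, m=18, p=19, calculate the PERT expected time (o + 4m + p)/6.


te = (o + 4m + p) / 6
= (10 + 4×18 + 19) / 6
= (10 + 72 + 19) / 6
= 101 / 6
= 16.83


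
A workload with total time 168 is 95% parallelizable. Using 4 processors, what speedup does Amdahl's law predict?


Amdahl's law: T_p = T × ((1-p) + p/N)
= 168 × ((1-0.95) + 0.95/4)
= 168 × (0.05 + 0.2375)
= 168 × 0.2875
= 48.30
Speedup = 168/48.30
= 3.48×


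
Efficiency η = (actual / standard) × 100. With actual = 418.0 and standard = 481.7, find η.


Efficiency = (actual / standard) × 100
= (418.0 / 481.7) × 100
= 86.8%


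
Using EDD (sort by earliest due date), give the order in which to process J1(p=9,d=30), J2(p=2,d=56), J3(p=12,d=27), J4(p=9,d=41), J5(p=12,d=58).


EDD: sort by earliest due date
  J3: d=27, p=12
  J1: d=30, p=9
  J4: d=41, p=9
  J2: d=56, p=2
  J5: d=58, p=12
Order: J3 → J1 → J4 → J2 → J5


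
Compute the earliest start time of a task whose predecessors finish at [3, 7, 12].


ES = max of all predecessor completion times
Predecessors: [3, 7, 12]
ES = max(3, 7, 12)
= 12


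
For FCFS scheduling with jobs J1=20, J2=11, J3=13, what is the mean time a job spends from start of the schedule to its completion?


Completion times:
  J1: completes at 20
  J2: completes at 31
  J3: completes at 44
Sum = 95
Average = 95/3
= 31.67


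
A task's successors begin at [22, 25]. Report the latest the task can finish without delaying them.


LF = min of all successor start times
Successors start at: [22, 25]
LF = min(22, 25)
= 22


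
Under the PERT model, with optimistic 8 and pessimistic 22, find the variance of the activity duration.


σ² = ((p - o) / 6)² = (p - o)² / 36
= (22 - 8)² / 36
= 14² / 36
= 196 / 36
= 5.4444


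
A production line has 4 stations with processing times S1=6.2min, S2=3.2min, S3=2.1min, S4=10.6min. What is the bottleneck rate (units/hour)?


Bottleneck = longest station time
Station times: [6.2, 3.2, 2.1, 10.6]
Max = 10.6 min
Rate = 60 / 10.6
= 5.66 units/hour (bottleneck: 10.6min)


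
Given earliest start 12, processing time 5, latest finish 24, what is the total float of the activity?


EF = ES + duration = 12 + 5 = 17
LS = LF - duration = 24 - 5 = 19
Total Float = LF - EF = 24 - 17
(or LS - ES = 19 - 12)
= 7


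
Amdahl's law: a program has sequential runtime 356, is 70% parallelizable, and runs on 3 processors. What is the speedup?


Amdahl's law: T_p = T × ((1-p) + p/N)
= 356 × ((1-0.7) + 0.7/3)
= 356 × (0.30 + 0.2333)
= 356 × 0.5333
= 189.87
Speedup = 356/189.87
= 1.88×


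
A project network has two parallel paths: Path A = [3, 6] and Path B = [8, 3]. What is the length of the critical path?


Path A: 3 + 6 = 9
Path B: 8 + 3 = 11
Critical path = longest = max(9, 11)
= 11 (Path B)


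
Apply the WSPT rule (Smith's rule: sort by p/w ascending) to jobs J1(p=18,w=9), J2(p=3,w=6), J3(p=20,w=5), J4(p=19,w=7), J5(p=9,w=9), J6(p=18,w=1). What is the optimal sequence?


WSPT (Smith's rule): sort by p/w ascending
  J2: p/w = 3/6 = 0.500
  J5: p/w = 9/9 = 1.000
  J1: p/w = 18/9 = 2.000
  J4: p/w = 19/7 = 2.714
  J3: p/w = 20/5 = 4.000
  J6: p/w = 18/1 = 18.000
Order: J2 → J5 → J1 → J4 → J3 → J6


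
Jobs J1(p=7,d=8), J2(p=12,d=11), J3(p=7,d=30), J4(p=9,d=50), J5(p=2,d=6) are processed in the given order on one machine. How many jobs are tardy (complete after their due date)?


Completion vs due date:
  J1: C=7, d=8 → on time
  J2: C=19, d=11 → TARDY
  J3: C=26, d=30 → on time
  J4: C=35, d=50 → on time
  J5: C=37, d=6 → TARDY
Tardy jobs: J2, J5
Count = 2


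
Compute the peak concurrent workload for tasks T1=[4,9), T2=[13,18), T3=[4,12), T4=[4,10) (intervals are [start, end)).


Check each time point for overlaps:
  t=4: 3 tasks active (T1, T3, T4)
Max concurrent = 3


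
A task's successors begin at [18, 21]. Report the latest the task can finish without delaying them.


LF = min of all successor start times
Successors start at: [18, 21]
LF = min(18, 21)
= 18


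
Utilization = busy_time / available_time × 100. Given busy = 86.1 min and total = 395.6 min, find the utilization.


Utilization = busy / total × 100
= 86.1 / 395.6 × 100
= 21.8%


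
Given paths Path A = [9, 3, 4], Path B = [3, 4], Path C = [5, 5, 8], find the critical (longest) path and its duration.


Path A: 9 + 3 + 4 = 16
Path B: 3 + 4 = 7
Path C: 5 + 5 + 8 = 18
Critical path = longest = max(16, 7, 18)
= 18 (Path C)


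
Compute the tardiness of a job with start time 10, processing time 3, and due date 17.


Completion = start + processing = 10 + 3 = 13
Tardiness = max(0, C - d) = max(0, 13 - 17)
= max(0, -4)
= 0


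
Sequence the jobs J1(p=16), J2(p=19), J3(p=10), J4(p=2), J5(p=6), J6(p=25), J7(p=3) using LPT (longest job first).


LPT: sort by longest processing time first
  J6: p=25
  J2: p=19
  J1: p=16
  J3: p=10
  J5: p=6
  J7: p=3
  J4: p=2
Order: J6 → J2 → J1 → J3 → J5 → J7 → J4


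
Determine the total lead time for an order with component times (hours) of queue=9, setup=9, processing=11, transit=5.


Lead time = queue + setup + processing + transit
= 9 + 9 + 11 + 5
= 34 hours


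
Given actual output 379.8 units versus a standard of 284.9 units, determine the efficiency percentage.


Efficiency = (actual / standard) × 100
= (379.8 / 284.9) × 100
= 133.3%


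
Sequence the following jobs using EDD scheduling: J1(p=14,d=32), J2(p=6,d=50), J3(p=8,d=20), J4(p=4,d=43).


EDD: sort by earliest due date
  J3: d=20, p=8
  J1: d=32, p=14
  J4: d=43, p=4
  J2: d=50, p=6
Order: J3 → J1 → J4 → J2


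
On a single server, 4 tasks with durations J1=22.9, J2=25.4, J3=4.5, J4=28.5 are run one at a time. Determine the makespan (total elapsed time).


Sequential makespan: sum all processing times
= 22.9 + 25.4 + 4.5 + 28.5
= 81.3 time units


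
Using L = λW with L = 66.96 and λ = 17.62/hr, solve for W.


Little's law: L = λW → W = L / λ
= 66.96 / 17.62
= 3.80 hours


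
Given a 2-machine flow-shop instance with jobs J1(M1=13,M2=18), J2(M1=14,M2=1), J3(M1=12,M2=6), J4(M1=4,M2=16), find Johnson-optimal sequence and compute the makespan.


Johnson's rule:
Group 1 (M1≤M2, sort by M1): ['J4', 'J1']
Group 2 (M1>M2, sort desc M2): ['J3', 'J2']
Sequence: J4 → J1 → J3 → J2
Makespan calculation:
  J4: M1 done=4, M2 done=20
  J1: M1 done=17, M2 done=38
  J3: M1 done=29, M2 done=44
  J2: M1 done=43, M2 done=45
= Sequence: J4 → J1 → J3 → J2, Makespan: 45


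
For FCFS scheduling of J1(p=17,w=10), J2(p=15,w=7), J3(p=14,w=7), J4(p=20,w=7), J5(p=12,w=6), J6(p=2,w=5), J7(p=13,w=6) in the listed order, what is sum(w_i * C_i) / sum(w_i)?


Completion times:
  J1: C=17, w×C=10×17=170
  J2: C=32, w×C=7×32=224
  J3: C=46, w×C=7×46=322
  J4: C=66, w×C=7×66=462
  J5: C=78, w×C=6×78=468
  J6: C=80, w×C=5×80=400
  J7: C=93, w×C=6×93=558
Sum w×C = 2604
Sum w = 48
Weighted avg = 2604/48
= 54.25


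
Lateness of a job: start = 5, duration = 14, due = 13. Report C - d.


Completion = 5 + 14 = 19
Lateness = C - d = 19 - 13
= 6


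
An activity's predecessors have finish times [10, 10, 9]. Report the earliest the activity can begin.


ES = max of all predecessor completion times
Predecessors: [10, 10, 9]
ES = max(10, 10, 9)
= 10


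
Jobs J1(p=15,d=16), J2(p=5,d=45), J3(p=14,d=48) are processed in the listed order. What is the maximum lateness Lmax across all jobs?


Lateness per job (L = C - d):
  J1: C=15, d=16, L=-1
  J2: C=20, d=45, L=-25
  J3: C=34, d=48, L=-14
Lmax = max(-1, -25, -14)
= -1


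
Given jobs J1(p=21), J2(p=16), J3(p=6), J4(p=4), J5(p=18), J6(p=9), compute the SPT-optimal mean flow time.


SPT order: J4 → J3 → J6 → J2 → J5 → J1
Completion times:
  J4: C=4
  J3: C=10
  J6: C=19
  J2: C=35
  J5: C=53
  J1: C=74
Sum = 195, n = 6
Mean flow = 195/6
= 32.50


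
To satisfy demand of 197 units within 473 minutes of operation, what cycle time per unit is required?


Cycle time = available time / demand
= 473 / 197
= 2.40 min/unit


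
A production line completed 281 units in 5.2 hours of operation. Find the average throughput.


Throughput = units / time
= 281 / 5.2
= 54.0 units/hour


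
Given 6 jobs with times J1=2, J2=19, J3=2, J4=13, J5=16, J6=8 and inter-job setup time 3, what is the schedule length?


Makespan = Σ processing + (n-1) × setup
= (2 + 19 + 2 + 13 + 16 + 8) + (6-1)×3
= 60 + 15
= 75 time units


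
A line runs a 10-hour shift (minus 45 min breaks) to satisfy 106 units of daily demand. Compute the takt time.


Available = 10×60 - 45 = 555 min
Takt time = 555 / 106
= 5.24 min/unit


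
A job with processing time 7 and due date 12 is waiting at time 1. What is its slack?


Slack = due - current_time - processing
= 12 - 1 - 7
= 4


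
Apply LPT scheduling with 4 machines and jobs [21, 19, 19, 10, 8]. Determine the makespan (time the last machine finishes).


Jobs (LPT sorted): [21, 19, 19, 10, 8]
Machines: 4
  J=21 → Machine 1 (load: 0+21=21)
  J=19 → Machine 2 (load: 0+19=19)
  J=19 → Machine 3 (load: 0+19=19)
  J=10 → Machine 4 (load: 0+10=10)
  J=8 → Machine 4 (load: 10+8=18)
Machine loads: [21, 19, 19, 18]
Makespan = max = 21 time units


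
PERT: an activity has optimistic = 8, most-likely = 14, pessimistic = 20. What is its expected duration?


te = (o + 4m + p) / 6
= (8 + 4×14 + 20) / 6
= (8 + 56 + 20) / 6
= 84 / 6
= 14.00


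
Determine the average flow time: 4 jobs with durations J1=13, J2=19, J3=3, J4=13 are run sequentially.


Completion times:
  J1: completes at 13
  J2: completes at 32
  J3: completes at 35
  J4: completes at 48
Sum = 128
Average = 128/4
= 32.00


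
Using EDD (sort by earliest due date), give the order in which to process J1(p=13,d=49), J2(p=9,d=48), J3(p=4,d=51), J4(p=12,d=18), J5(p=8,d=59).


EDD: sort by earliest due date
  J4: d=18, p=12
  J2: d=48, p=9
  J1: d=49, p=13
  J3: d=51, p=4
  J5: d=59, p=8
Order: J4 → J2 → J1 → J3 → J5


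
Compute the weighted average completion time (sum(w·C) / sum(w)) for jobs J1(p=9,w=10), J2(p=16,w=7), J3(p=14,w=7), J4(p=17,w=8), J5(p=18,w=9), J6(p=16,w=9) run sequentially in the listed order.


Completion times:
  J1: C=9, w×C=10×9=90
  J2: C=25, w×C=7×25=175
  J3: C=39, w×C=7×39=273
  J4: C=56, w×C=8×56=448
  J5: C=74, w×C=9×74=666
  J6: C=90, w×C=9×90=810
Sum w×C = 2462
Sum w = 50
Weighted avg = 2462/50
= 49.24


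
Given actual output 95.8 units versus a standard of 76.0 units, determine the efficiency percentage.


Efficiency = (actual / standard) × 100
= (95.8 / 76.0) × 100
= 126.1%


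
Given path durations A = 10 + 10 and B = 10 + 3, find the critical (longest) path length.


Path A: 10 + 10 = 20
Path B: 10 + 3 = 13
Critical path = longest = max(20, 13)
= 20 (Path A)


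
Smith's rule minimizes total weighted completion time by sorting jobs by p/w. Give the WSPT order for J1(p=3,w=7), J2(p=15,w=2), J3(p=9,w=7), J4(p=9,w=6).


WSPT (Smith's rule): sort by p/w ascending
  J1: p/w = 3/7 = 0.429
  J3: p/w = 9/7 = 1.286
  J4: p/w = 9/6 = 1.500
  J2: p/w = 15/2 = 7.500
Order: J1 → J3 → J4 → J2


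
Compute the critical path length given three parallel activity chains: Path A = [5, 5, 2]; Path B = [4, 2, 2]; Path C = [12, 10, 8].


Path A: 5 + 5 + 2 = 12
Path B: 4 + 2 + 2 = 8
Path C: 12 + 10 + 8 = 30
Critical path = longest = max(12, 8, 30)
= 30 (Path C)


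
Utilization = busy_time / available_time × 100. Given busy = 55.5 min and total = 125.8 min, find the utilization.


Utilization = busy / total × 100
= 55.5 / 125.8 × 100
= 44.1%


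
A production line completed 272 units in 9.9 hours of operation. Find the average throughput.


Throughput = units / time
= 272 / 9.9
= 27.5 units/hour


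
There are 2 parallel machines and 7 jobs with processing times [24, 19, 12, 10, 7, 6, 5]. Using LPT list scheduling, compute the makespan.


Jobs (LPT sorted): [24, 19, 12, 10, 7, 6, 5]
Machines: 2
  J=24 → Machine 1 (load: 0+24=24)
  J=19 → Machine 2 (load: 0+19=19)
  J=12 → Machine 2 (load: 19+12=31)
  J=10 → Machine 1 (load: 24+10=34)
  J=7 → Machine 2 (load: 31+7=38)
  J=6 → Machine 1 (load: 34+6=40)
  J=5 → Machine 2 (load: 38+5=43)
Machine loads: [40, 43]
Makespan = max = 43 time units


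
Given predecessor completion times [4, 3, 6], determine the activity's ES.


ES = max of all predecessor completion times
Predecessors: [4, 3, 6]
ES = max(4, 3, 6)
= 6


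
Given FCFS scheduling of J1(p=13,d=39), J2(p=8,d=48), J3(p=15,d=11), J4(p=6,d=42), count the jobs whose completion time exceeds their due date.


Completion vs due date:
  J1: C=13, d=39 → on time
  J2: C=21, d=48 → on time
  J3: C=36, d=11 → TARDY
  J4: C=42, d=42 → on time
Tardy jobs: J3
Count = 1


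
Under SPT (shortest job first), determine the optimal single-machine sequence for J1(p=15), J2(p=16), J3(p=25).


SPT: sort by shortest processing time
  J1: p=15
  J2: p=16
  J3: p=25
Order: J1 → J2 → J3


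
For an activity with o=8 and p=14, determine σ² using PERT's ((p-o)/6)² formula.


σ² = ((p - o) / 6)² = (p - o)² / 36
= (14 - 8)² / 36
= 6² / 36
= 36 / 36
= 1.0000


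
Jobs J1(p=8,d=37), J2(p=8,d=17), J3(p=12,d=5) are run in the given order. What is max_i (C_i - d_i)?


Lateness per job (L = C - d):
  J1: C=8, d=37, L=-29
  J2: C=16, d=17, L=-1
  J3: C=28, d=5, L=23
Lmax = max(-29, -1, 23)
= 23


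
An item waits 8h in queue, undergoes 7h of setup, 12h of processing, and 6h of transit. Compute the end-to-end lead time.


Lead time = queue + setup + processing + transit
= 8 + 7 + 12 + 6
= 33 hours


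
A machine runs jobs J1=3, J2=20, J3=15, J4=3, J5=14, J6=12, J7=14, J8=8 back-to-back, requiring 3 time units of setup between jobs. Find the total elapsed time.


Makespan = Σ processing + (n-1) × setup
= (3 + 20 + 15 + 3 + 14 + 12 + 14 + 8) + (8-1)×3
= 89 + 21
= 110 time units


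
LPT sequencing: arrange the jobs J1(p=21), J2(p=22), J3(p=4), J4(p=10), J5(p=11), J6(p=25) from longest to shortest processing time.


LPT: sort by longest processing time first
  J6: p=25
  J2: p=22
  J1: p=21
  J5: p=11
  J4: p=10
  J3: p=4
Order: J6 → J2 → J1 → J5 → J4 → J3


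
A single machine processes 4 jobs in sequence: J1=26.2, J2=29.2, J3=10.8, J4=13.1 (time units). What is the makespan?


Sequential makespan: sum all processing times
= 26.2 + 29.2 + 10.8 + 13.1
= 79.3 time units


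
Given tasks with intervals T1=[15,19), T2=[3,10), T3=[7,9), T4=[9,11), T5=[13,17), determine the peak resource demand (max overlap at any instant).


Check each time point for overlaps:
  t=7: 2 tasks active (T2, T3)
Max concurrent = 2


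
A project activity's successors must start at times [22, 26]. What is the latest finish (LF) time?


LF = min of all successor start times
Successors start at: [22, 26]
LF = min(22, 26)
= 22


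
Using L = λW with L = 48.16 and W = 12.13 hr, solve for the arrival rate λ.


Little's law: L = λW → λ = L / W
= 48.16 / 12.13
= 3.97 per hour


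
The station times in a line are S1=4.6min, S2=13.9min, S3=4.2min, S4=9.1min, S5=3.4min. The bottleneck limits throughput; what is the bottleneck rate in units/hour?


Bottleneck = longest station time
Station times: [4.6, 13.9, 4.2, 9.1, 3.4]
Max = 13.9 min
Rate = 60 / 13.9
= 4.32 units/hour (bottleneck: 13.9min)


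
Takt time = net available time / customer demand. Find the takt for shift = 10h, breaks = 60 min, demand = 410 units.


Available = 10×60 - 60 = 540 min
Takt time = 540 / 410
= 1.32 min/unit


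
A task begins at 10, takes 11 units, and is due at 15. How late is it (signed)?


Completion = 10 + 11 = 21
Lateness = C - d = 21 - 15
= 6


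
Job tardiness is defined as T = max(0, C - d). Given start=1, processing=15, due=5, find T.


Completion = start + processing = 1 + 15 = 16
Tardiness = max(0, C - d) = max(0, 16 - 5)
= max(0, 11)
= 11


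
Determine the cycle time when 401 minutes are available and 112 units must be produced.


Cycle time = available time / demand
= 401 / 112
= 3.58 min/unit


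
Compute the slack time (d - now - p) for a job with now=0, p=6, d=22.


Slack = due - current_time - processing
= 22 - 0 - 6
= 16


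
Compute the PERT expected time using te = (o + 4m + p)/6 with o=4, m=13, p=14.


te = (o + 4m + p) / 6
= (4 + 4×13 + 14) / 6
= (4 + 52 + 14) / 6
= 70 / 6
= 11.67


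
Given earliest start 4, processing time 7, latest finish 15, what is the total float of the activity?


EF = ES + duration = 4 + 7 = 11
LS = LF - duration = 15 - 7 = 8
Total Float = LF - EF = 15 - 11
(or LS - ES = 8 - 4)
= 4


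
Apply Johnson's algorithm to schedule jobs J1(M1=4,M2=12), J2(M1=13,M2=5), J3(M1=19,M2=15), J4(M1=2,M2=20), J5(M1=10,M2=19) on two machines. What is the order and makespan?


Johnson's rule:
Group 1 (M1≤M2, sort by M1): ['J4', 'J1', 'J5']
Group 2 (M1>M2, sort desc M2): ['J3', 'J2']
Sequence: J4 → J1 → J5 → J3 → J2
Makespan calculation:
  J4: M1 done=2, M2 done=22
  J1: M1 done=6, M2 done=34
  J5: M1 done=16, M2 done=53
  J3: M1 done=35, M2 done=68
  J2: M1 done=48, M2 done=73
= Sequence: J4 → J1 → J5 → J3 → J2, Makespan: 73


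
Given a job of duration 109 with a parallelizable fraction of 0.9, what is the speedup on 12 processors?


Amdahl's law: T_p = T × ((1-p) + p/N)
= 109 × ((1-0.9) + 0.9/12)
= 109 × (0.10 + 0.0750)
= 109 × 0.1750
= 19.07
Speedup = 109/19.07
= 5.71×


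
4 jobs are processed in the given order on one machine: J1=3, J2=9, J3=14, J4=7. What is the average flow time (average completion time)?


Completion times:
  J1: completes at 3
  J2: completes at 12
  J3: completes at 26
  J4: completes at 33
Sum = 74
Average = 74/4
= 18.50


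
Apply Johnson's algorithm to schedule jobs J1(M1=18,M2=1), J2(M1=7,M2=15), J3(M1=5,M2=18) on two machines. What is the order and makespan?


Johnson's rule:
Group 1 (M1≤M2, sort by M1): ['J3', 'J2']
Group 2 (M1>M2, sort desc M2): ['J1']
Sequence: J3 → J2 → J1
Makespan calculation:
  J3: M1 done=5, M2 done=23
  J2: M1 done=12, M2 done=38
  J1: M1 done=30, M2 done=39
= Sequence: J3 → J2 → J1, Makespan: 39


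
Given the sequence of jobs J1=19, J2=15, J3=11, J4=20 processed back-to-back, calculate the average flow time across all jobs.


Completion times:
  J1: completes at 19
  J2: completes at 34
  J3: completes at 45
  J4: completes at 65
Sum = 163
Average = 163/4
= 40.75


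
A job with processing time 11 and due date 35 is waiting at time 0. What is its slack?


Slack = due - current_time - processing
= 35 - 0 - 11
= 24


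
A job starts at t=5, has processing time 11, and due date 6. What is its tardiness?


Completion = start + processing = 5 + 11 = 16
Tardiness = max(0, C - d) = max(0, 16 - 6)
= max(0, 10)
= 10


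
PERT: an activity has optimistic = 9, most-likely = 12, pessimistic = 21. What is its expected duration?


te = (o + 4m + p) / 6
= (9 + 4×12 + 21) / 6
= (9 + 48 + 21) / 6
= 78 / 6
= 13.00


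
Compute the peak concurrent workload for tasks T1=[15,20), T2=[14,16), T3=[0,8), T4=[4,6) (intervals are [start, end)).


Check each time point for overlaps:
  t=4: 2 tasks active (T3, T4)
Max concurrent = 2


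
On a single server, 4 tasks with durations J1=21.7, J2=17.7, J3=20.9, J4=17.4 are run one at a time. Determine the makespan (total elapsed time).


Sequential makespan: sum all processing times
= 21.7 + 17.7 + 20.9 + 17.4
= 77.7 time units


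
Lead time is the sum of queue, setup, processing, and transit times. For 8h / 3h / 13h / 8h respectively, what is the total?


Lead time = queue + setup + processing + transit
= 8 + 3 + 13 + 8
= 32 hours


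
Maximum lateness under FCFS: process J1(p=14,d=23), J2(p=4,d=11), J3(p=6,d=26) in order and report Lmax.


Lateness per job (L = C - d):
  J1: C=14, d=23, L=-9
  J2: C=18, d=11, L=7
  J3: C=24, d=26, L=-2
Lmax = max(-9, 7, -2)
= 7


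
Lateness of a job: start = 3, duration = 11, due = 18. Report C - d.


Completion = 3 + 11 = 14
Lateness = C - d = 14 - 18
= -4


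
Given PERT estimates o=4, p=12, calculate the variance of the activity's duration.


σ² = ((p - o) / 6)² = (p - o)² / 36
= (12 - 4)² / 36
= 8² / 36
= 64 / 36
= 1.7778


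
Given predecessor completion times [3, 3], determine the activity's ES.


ES = max of all predecessor completion times
Predecessors: [3, 3]
ES = max(3, 3)
= 3


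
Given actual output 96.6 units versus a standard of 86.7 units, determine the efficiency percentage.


Efficiency = (actual / standard) × 100
= (96.6 / 86.7) × 100
= 111.4%


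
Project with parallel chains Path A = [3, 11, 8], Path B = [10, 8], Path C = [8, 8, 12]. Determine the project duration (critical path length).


Path A: 3 + 11 + 8 = 22
Path B: 10 + 8 = 18
Path C: 8 + 8 + 12 = 28
Critical path = longest = max(22, 18, 28)
= 28 (Path C)


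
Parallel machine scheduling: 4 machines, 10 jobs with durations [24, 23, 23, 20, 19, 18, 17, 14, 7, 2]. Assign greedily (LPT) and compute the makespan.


Jobs (LPT sorted): [24, 23, 23, 20, 19, 18, 17, 14, 7, 2]
Machines: 4
  J=24 → Machine 1 (load: 0+24=24)
  J=23 → Machine 2 (load: 0+23=23)
  J=23 → Machine 3 (load: 0+23=23)
  J=20 → Machine 4 (load: 0+20=20)
  J=19 → Machine 4 (load: 20+19=39)
  J=18 → Machine 2 (load: 23+18=41)
  J=17 → Machine 3 (load: 23+17=40)
  J=14 → Machine 1 (load: 24+14=38)
  J=7 → Machine 1 (load: 38+7=45)
  J=2 → Machine 4 (load: 39+2=41)
Machine loads: [45, 41, 40, 41]
Makespan = max = 45 time units


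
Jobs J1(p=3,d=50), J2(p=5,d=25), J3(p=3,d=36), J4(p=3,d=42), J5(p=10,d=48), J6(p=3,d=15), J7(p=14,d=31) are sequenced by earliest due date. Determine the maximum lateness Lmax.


EDD order: J6 → J2 → J7 → J3 → J4 → J5 → J1
Completion and lateness:
  J6: C=3, d=15, L=3-15=-12
  J2: C=8, d=25, L=8-25=-17
  J7: C=22, d=31, L=22-31=-9
  J3: C=25, d=36, L=25-36=-11
  J4: C=28, d=42, L=28-42=-14
  J5: C=38, d=48, L=38-48=-10
  J1: C=41, d=50, L=41-50=-9
Lmax = max(-12, -17, -9, -11, -14, -10, -9)
= -9


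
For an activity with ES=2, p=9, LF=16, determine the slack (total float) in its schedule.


EF = ES + duration = 2 + 9 = 11
LS = LF - duration = 16 - 9 = 7
Total Float = LF - EF = 16 - 11
(or LS - ES = 7 - 2)
= 5


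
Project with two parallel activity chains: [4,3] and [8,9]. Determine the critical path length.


Path A: 4 + 3 = 7
Path B: 8 + 9 = 17
Critical path = longest = max(7, 17)
= 17 (Path B)


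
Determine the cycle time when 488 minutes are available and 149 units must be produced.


Cycle time = available time / demand
= 488 / 149
= 3.28 min/unit


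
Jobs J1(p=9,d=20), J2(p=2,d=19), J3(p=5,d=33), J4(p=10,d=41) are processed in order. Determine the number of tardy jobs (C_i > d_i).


Completion vs due date:
  J1: C=9, d=20 → on time
  J2: C=11, d=19 → on time
  J3: C=16, d=33 → on time
  J4: C=26, d=41 → on time
Tardy jobs: none
Count = 0


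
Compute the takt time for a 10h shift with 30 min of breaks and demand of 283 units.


Available = 10×60 - 30 = 570 min
Takt time = 570 / 283
= 2.01 min/unit


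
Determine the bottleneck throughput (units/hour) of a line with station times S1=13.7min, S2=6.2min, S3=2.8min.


Bottleneck = longest station time
Station times: [13.7, 6.2, 2.8]
Max = 13.7 min
Rate = 60 / 13.7
= 4.38 units/hour (bottleneck: 13.7min)


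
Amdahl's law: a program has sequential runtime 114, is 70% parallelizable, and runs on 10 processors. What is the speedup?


Amdahl's law: T_p = T × ((1-p) + p/N)
= 114 × ((1-0.7) + 0.7/10)
= 114 × (0.30 + 0.0700)
= 114 × 0.3700
= 42.18
Speedup = 114/42.18
= 2.70×


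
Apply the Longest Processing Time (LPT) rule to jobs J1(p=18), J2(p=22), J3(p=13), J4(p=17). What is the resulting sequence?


LPT: sort by longest processing time first
  J2: p=22
  J1: p=18
  J4: p=17
  J3: p=13
Order: J2 → J1 → J4 → J3


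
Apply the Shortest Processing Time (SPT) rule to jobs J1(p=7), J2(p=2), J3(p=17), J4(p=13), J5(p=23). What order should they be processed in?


SPT: sort by shortest processing time
  J2: p=2
  J1: p=7
  J4: p=13
  J3: p=17
  J5: p=23
Order: J2 → J1 → J4 → J3 → J5


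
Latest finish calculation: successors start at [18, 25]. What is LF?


LF = min of all successor start times
Successors start at: [18, 25]
LF = min(18, 25)
= 18


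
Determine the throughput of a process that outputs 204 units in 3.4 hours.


Throughput = units / time
= 204 / 3.4
= 60.0 units/hour


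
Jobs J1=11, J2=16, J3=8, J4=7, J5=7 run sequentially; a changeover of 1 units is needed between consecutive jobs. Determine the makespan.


Makespan = Σ processing + (n-1) × setup
= (11 + 16 + 8 + 7 + 7) + (5-1)×1
= 49 + 4
= 53 time units


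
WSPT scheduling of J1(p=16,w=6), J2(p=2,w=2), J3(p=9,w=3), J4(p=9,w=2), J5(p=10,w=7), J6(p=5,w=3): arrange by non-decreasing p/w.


WSPT (Smith's rule): sort by p/w ascending
  J2: p/w = 2/2 = 1.000
  J5: p/w = 10/7 = 1.429
  J6: p/w = 5/3 = 1.667
  J1: p/w = 16/6 = 2.667
  J3: p/w = 9/3 = 3.000
  J4: p/w = 9/2 = 4.500
Order: J2 → J5 → J6 → J1 → J3 → J4


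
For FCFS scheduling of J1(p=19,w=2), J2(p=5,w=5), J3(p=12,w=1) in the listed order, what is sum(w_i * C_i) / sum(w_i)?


Completion times:
  J1: C=19, w×C=2×19=38
  J2: C=24, w×C=5×24=120
  J3: C=36, w×C=1×36=36
Sum w×C = 194
Sum w = 8
Weighted avg = 194/8
= 24.25


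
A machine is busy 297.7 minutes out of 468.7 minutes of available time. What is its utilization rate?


Utilization = busy / total × 100
= 297.7 / 468.7 × 100
= 63.5%


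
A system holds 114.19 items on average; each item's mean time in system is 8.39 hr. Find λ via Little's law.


Little's law: L = λW → λ = L / W
= 114.19 / 8.39
= 13.61 per hour


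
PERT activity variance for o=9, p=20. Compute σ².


σ² = ((p - o) / 6)² = (p - o)² / 36
= (20 - 9)² / 36
= 11² / 36
= 121 / 36
= 3.3611


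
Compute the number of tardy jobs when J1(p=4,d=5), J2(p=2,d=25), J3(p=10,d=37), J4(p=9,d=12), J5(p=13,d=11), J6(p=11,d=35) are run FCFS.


Completion vs due date:
  J1: C=4, d=5 → on time
  J2: C=6, d=25 → on time
  J3: C=16, d=37 → on time
  J4: C=25, d=12 → TARDY
  J5: C=38, d=11 → TARDY
  J6: C=49, d=35 → TARDY
Tardy jobs: J4, J5, J6
Count = 3


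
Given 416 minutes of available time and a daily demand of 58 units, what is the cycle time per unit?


Cycle time = available time / demand
= 416 / 58
= 7.17 min/unit


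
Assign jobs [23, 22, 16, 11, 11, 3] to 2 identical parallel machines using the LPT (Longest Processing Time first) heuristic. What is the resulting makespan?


Jobs (LPT sorted): [23, 22, 16, 11, 11, 3]
Machines: 2
  J=23 → Machine 1 (load: 0+23=23)
  J=22 → Machine 2 (load: 0+22=22)
  J=16 → Machine 2 (load: 22+16=38)
  J=11 → Machine 1 (load: 23+11=34)
  J=11 → Machine 1 (load: 34+11=45)
  J=3 → Machine 2 (load: 38+3=41)
Machine loads: [45, 41]
Makespan = max = 45 time units


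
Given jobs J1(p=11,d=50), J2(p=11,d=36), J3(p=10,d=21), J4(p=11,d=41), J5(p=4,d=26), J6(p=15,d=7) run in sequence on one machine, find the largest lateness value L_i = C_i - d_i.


Lateness per job (L = C - d):
  J1: C=11, d=50, L=-39
  J2: C=22, d=36, L=-14
  J3: C=32, d=21, L=11
  J4: C=43, d=41, L=2
  J5: C=47, d=26, L=21
  J6: C=62, d=7, L=55
Lmax = max(-39, -14, 11, 2, 21, 55)
= 55


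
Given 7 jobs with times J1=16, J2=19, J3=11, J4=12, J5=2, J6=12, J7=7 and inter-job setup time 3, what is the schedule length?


Makespan = Σ processing + (n-1) × setup
= (16 + 19 + 11 + 12 + 2 + 12 + 7) + (7-1)×3
= 79 + 18
= 97 time units


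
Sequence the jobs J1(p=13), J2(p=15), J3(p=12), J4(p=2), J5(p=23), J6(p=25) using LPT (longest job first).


LPT: sort by longest processing time first
  J6: p=25
  J5: p=23
  J2: p=15
  J1: p=13
  J3: p=12
  J4: p=2
Order: J6 → J5 → J2 → J1 → J3 → J4


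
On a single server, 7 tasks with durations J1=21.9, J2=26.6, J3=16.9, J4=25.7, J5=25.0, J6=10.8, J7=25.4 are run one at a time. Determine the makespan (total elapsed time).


Sequential makespan: sum all processing times
= 21.9 + 26.6 + 16.9 + 25.7 + 25.0 + 10.8 + 25.4
= 152.3 time units


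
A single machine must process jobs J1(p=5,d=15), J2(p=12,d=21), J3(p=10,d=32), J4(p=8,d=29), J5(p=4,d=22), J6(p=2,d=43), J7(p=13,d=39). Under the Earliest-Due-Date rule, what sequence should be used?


EDD: sort by earliest due date
  J1: d=15, p=5
  J2: d=21, p=12
  J5: d=22, p=4
  J4: d=29, p=8
  J3: d=32, p=10
  J7: d=39, p=13
  J6: d=43, p=2
Order: J1 → J2 → J5 → J4 → J3 → J7 → J6


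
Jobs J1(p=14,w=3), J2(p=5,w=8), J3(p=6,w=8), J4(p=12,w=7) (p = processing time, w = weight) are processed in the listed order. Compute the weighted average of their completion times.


Completion times:
  J1: C=14, w×C=3×14=42
  J2: C=19, w×C=8×19=152
  J3: C=25, w×C=8×25=200
  J4: C=37, w×C=7×37=259
Sum w×C = 653
Sum w = 26
Weighted avg = 653/26
= 25.12


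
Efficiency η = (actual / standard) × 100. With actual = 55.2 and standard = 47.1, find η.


Efficiency = (actual / standard) × 100
= (55.2 / 47.1) × 100
= 117.2%


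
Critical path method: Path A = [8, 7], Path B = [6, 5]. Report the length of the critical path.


Path A: 8 + 7 = 15
Path B: 6 + 5 = 11
Critical path = longest = max(15, 11)
= 15 (Path A)


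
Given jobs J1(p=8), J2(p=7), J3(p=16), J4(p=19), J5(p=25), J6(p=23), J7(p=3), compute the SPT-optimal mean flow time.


SPT order: J7 → J2 → J1 → J3 → J4 → J6 → J5
Completion times:
  J7: C=3
  J2: C=10
  J1: C=18
  J3: C=34
  J4: C=53
  J6: C=76
  J5: C=101
Sum = 295, n = 7
Mean flow = 295/7
= 42.14


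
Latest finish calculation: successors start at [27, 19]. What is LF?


LF = min of all successor start times
Successors start at: [27, 19]
LF = min(27, 19)
= 19


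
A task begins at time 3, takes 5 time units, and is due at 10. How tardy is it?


Completion = start + processing = 3 + 5 = 8
Tardiness = max(0, C - d) = max(0, 8 - 10)
= max(0, -2)
= 0


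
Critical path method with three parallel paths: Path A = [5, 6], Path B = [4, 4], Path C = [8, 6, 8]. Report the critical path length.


Path A: 5 + 6 = 11
Path B: 4 + 4 = 8
Path C: 8 + 6 + 8 = 22
Critical path = longest = max(11, 8, 22)
= 22 (Path C)


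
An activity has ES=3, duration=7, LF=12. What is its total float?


EF = ES + duration = 3 + 7 = 10
LS = LF - duration = 12 - 7 = 5
Total Float = LF - EF = 12 - 10
(or LS - ES = 5 - 3)
= 2


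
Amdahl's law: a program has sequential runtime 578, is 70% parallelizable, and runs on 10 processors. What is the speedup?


Amdahl's law: T_p = T × ((1-p) + p/N)
= 578 × ((1-0.7) + 0.7/10)
= 578 × (0.30 + 0.0700)
= 578 × 0.3700
= 213.86
Speedup = 578/213.86
= 2.70×


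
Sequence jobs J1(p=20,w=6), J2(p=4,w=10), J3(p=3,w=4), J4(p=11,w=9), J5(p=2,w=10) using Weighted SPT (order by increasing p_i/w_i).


WSPT (Smith's rule): sort by p/w ascending
  J5: p/w = 2/10 = 0.200
  J2: p/w = 4/10 = 0.400
  J3: p/w = 3/4 = 0.750
  J4: p/w = 11/9 = 1.222
  J1: p/w = 20/6 = 3.333
Order: J5 → J2 → J3 → J4 → J1


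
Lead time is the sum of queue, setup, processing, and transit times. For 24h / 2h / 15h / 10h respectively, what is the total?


Lead time = queue + setup + processing + transit
= 24 + 2 + 15 + 10
= 51 hours


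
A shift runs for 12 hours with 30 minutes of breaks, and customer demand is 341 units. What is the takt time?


Available = 12×60 - 30 = 690 min
Takt time = 690 / 341
= 2.02 min/unit


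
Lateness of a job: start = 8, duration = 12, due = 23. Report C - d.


Completion = 8 + 12 = 20
Lateness = C - d = 20 - 23
= -3


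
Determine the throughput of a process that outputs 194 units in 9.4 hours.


Throughput = units / time
= 194 / 9.4
= 20.6 units/hour


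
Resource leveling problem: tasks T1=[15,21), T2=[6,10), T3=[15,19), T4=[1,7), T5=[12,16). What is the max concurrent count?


Check each time point for overlaps:
  t=15: 3 tasks active (T1, T3, T5)
Max concurrent = 3
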